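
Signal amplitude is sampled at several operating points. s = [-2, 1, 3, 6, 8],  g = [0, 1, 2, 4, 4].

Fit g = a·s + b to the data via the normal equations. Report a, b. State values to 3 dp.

Normal-equation sums: Σs·s = 114, Σs = 16, Σ1 = 5.
Right-hand side: Σs·g = 63, Σg = 11.
Normal equations: [[114, 16]; [16, 5]]·[a, b]ᵀ = [63, 11]ᵀ.
Determinant 114·5 − 16² = 314.
a = (63·5 − 16·11)/314 = 139/314; b = (114·11 − 16·63)/314 = 123/157.

a = 0.443, b = 0.783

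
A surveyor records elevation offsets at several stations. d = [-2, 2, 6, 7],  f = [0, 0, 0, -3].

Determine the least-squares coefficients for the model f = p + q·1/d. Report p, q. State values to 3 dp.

p = -0.721, q = -0.375

Forming XᵀX = [[4, 13/42]; [13/42, 967/1764]] and Xᵀf = [-3, -3/7]ᵀ gives XᵀX·[p, q]ᵀ = Xᵀf.
Δ = 4·(967/1764) − (13/42)² = 411/196.
p = ((-3)·(967/1764) − (13/42)·(-3/7))/(411/196) = -889/1233; q = (4·(-3/7) − (13/42)·(-3))/(411/196) = -154/411.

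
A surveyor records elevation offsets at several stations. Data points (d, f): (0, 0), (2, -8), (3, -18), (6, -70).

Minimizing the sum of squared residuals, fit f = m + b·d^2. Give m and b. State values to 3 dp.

m = -0.234, b = -1.940

Setting ∂/∂m … = 0 gives: 4·m + 49·b = -96;  49·m + 1393·b = -2714.
Δ = 4·1393 − 49² = 3171.
m = ((-96)·1393 − 49·(-2714))/3171 = -106/453; b = (4·(-2714) − 49·(-96))/3171 = -6152/3171.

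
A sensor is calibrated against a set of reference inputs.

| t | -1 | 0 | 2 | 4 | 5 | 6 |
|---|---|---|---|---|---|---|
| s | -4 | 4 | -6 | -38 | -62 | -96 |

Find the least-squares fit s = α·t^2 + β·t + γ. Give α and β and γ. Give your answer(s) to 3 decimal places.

The normal equations are: 2194·α + 412·β + 82·γ = -5642;  412·α + 82·β + 16·γ = -1046;  82·α + 16·β + 6·γ = -202.
(Σt^2·t^2 = 2194, Σt^2·t = 412, Σt^2 = 82, Σt·t = 82, Σt = 16, Σ1 = 6, Σt^2·s = -5642, Σt·s = -1046, Σs = -202.)
Inverting the 3×3 Gram matrix, [α, β, γ]ᵀ = [-1906/605, 313/121, 137/55]ᵀ.

α = -3.150, β = 2.587, γ = 2.491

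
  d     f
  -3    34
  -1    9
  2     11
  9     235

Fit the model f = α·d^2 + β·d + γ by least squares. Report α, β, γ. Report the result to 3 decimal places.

MᵀM·[α, β, γ]ᵀ = Mᵀf reads: 6659·α + 709·β + 95·γ = 19394;  709·α + 95·β + 7·γ = 2026;  95·α + 7·β + 4·γ = 289.
Row-reducing yields α = 5647/1860, β = -2867/1860, γ = 881/310.

α = 3.036, β = -1.541, γ = 2.842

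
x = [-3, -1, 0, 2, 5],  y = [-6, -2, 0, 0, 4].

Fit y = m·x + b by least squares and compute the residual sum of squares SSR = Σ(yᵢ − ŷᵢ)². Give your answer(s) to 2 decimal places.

Entries of AᵀA: Σx·x = 39, Σx = 3, Σ1 = 5.
Right-hand side: Σx·y = 40, Σy = -4.
det = 39·5 − 3² = 186.
m = (40·5 − 3·(-4))/186 = 106/93; b = (39·(-4) − 3·40)/186 = -46/31.
Residuals: -34/31, 58/93, 46/31, -74/93, -20/93; SSR = 416/93.

SSR = 4.47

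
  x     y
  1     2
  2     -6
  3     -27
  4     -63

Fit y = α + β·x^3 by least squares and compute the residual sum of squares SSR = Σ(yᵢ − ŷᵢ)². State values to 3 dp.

SSR = 3.122

Sums needed: Σ1 = 4, Σx^3 = 100, Σx^3·x^3 = 4890.
Moment sums: Σy = -94, Σx^3·y = -4807.
AᵀA·[α, β]ᵀ = Aᵀy becomes [[4, 100]; [100, 4890]]·[α, β]ᵀ = [-94, -4807]ᵀ.
Δ = 4·4890 − 100² = 9560.
α = ((-94)·4890 − 100·(-4807))/9560 = 526/239; β = (4·(-4807) − 100·(-94))/9560 = -2457/2390.
Residuals: 1977/2390, 28/1195, -3451/2390, 709/1195; SSR = 7461/2390.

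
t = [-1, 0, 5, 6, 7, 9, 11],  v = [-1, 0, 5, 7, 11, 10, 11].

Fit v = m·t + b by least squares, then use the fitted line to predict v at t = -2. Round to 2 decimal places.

v̂ = -1.84

With design matrix M, MᵀM = [[313, 37]; [37, 7]] and Mᵀv = [356, 43]ᵀ.
Δ = 313·7 − 37² = 822.
m = (356·7 − 37·43)/822 = 901/822; b = (313·43 − 37·356)/822 = 287/822.
At t = -2: v̂ = (901/822)·(-2) + (287/822)·(1) = -505/274.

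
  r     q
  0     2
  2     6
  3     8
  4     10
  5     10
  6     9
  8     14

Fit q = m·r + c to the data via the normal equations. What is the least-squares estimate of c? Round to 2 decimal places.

XᵀX·[m, c]ᵀ = Xᵀq reads: 154·m + 28·c = 292;  28·m + 7·c = 59.
Eliminating c: 7·(row 1) − 28·(row 2) gives 294·m = 7·292 − 28·59 = 392, so m = 4/3.
Then c = (59 − 28·(4/3))/7 = 65/21.

c = 3.10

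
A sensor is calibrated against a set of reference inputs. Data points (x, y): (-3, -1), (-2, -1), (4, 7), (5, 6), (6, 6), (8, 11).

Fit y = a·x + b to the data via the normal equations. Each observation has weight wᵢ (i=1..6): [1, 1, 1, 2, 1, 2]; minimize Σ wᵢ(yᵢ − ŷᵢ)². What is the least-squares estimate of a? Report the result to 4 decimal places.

Compute the Gram sums: Σwᵢ·x·x = 243, Σwᵢ·x = 31, Σwᵢ·1 = 8.
For AᵀWy: Σwᵢ·x·y = 305, Σwᵢ·y = 45.
Normal equations: [[243, 31]; [31, 8]]·[a, b]ᵀ = [305, 45]ᵀ.
Eliminating b: 8·(row 1) − 31·(row 2) gives 983·a = 8·305 − 31·45 = 1045, so a = 1045/983.
Then b = (45 − 31·(1045/983))/8 = 1480/983.

a = 1.0631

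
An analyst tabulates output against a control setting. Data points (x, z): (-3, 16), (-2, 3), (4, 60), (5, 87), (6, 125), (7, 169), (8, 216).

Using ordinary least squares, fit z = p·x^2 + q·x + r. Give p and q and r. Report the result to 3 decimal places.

Forming MᵀM = [[8771, 1225, 203]; [1225, 203, 25]; [203, 25, 7]] and Mᵀz = [29896, 4282, 676]ᵀ gives MᵀM·[p, q, r]ᵀ = Mᵀz.
Inverting the 3×3 Gram matrix, [p, q, r]ᵀ = [206929/68208, 30061/9744, -563/232]ᵀ.

p = 3.034, q = 3.085, r = -2.427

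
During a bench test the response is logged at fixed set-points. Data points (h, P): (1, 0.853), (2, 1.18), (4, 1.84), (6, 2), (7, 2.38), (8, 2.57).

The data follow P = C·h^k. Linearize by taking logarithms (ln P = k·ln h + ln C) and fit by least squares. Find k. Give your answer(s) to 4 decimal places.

k = 0.5240

With ln Pᵢ as the transformed response and ln hᵢ as the regressor:
Over the data: Σln h = 7.8966, Σ(ln h)² = 13.7233, Σln P = 3.1204, Σln h·ln P = 5.8521.
Normal system: [[13.7233, 7.8966]; [7.8966, 6]]·[k, ln C]ᵀ = [5.8521, 3.1204]ᵀ.
Δ = 13.7233·6 − (7.8966)² = 19.9843; k = (5.8521·6 − 7.8966·3.1204)/19.9843 = 0.52400, ln C = (13.7233·3.1204 − 7.8966·5.8521)/19.9843 = -0.16956.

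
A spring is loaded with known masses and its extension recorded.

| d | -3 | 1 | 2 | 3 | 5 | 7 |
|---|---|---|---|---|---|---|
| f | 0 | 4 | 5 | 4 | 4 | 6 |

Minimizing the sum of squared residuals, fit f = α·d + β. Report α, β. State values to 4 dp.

The normal system MᵀM·[α, β]ᵀ = Mᵀf is [[97, 15]; [15, 6]]·[α, β]ᵀ = [88, 23]ᵀ.
Eliminating β: 6·(row 1) − 15·(row 2) gives 357·α = 6·88 − 15·23 = 183, so α = 61/119.
Then β = (23 − 15·(61/119))/6 = 911/357.

α = 0.5126, β = 2.5518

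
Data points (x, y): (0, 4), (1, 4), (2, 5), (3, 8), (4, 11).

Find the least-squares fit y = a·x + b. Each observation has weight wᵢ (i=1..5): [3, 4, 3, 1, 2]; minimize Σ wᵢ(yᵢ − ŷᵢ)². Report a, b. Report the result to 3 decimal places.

a = 1.737, b = 2.810

Normal-equation sums: Σwᵢ·x·x = 57, Σwᵢ·x = 21, Σwᵢ·1 = 13.
Right-hand side: Σwᵢ·x·y = 158, Σwᵢ·y = 73.
MᵀWM·[a, b]ᵀ = MᵀWy becomes [[57, 21]; [21, 13]]·[a, b]ᵀ = [158, 73]ᵀ.
Determinant 57·13 − 21² = 300.
a = (158·13 − 21·73)/300 = 521/300; b = (57·73 − 21·158)/300 = 281/100.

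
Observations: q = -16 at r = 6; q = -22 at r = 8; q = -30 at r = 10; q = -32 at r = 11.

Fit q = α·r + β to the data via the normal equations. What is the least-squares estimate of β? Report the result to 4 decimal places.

β = 4.0678

The normal system XᵀX·[α, β]ᵀ = Xᵀq is [[321, 35]; [35, 4]]·[α, β]ᵀ = [-924, -100]ᵀ.
Eliminating β: 4·(row 1) − 35·(row 2) gives 59·α = 4·(-924) − 35·(-100) = -196, so α = -196/59.
Then β = ((-100) − 35·(-196/59))/4 = 240/59.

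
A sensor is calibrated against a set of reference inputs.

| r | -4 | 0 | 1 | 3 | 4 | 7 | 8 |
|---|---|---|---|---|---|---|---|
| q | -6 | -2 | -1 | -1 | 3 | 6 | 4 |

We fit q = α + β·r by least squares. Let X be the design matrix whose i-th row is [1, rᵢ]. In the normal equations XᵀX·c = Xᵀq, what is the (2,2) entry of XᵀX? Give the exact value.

Row 2 ↔ basis r, column 2 ↔ basis r, so (XᵀX)_{2,2} = Σᵢ (r)·(r) = (-4)·(-4) + (0)·(0) + (1)·(1) + (3)·(3) + (4)·(4) + (7)·(7) + (8)·(8) = 155.

155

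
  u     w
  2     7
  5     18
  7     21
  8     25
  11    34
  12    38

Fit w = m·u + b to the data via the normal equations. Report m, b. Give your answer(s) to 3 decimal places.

With design matrix A, AᵀA = [[407, 45]; [45, 6]] and Aᵀw = [1281, 143]ᵀ.
det = 407·6 − 45² = 417.
m = (1281·6 − 45·143)/417 = 3; b = (407·143 − 45·1281)/417 = 4/3.

m = 3.000, b = 1.333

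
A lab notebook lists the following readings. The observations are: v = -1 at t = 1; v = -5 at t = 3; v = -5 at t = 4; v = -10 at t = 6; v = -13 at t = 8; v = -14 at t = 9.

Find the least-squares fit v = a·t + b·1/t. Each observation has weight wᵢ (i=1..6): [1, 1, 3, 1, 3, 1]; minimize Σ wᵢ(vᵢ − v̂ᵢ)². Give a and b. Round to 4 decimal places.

Setting ∂/∂a … = 0 gives: 367·a + 10·b = -574;  10·a + (7183/5184)·b = -1045/72.
Determinant 367·(7183/5184) − 10² = 2117761/5184.
a = ((-574)·(7183/5184) − 10·(-1045/72))/(2117761/5184) = -3370642/2117761; b = (367·(-1045/72) − 10·(-574))/(2117761/5184) = 2143080/2117761.

a = -1.5916, b = 1.0120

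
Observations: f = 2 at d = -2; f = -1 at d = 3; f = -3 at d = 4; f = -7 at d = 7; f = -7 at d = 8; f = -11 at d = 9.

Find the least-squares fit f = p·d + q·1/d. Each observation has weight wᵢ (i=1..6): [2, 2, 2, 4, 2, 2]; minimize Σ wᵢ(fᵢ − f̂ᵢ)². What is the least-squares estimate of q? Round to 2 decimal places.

With design matrix A, AᵀWA = [[544, 14]; [14, 125077/127008]] and AᵀWf = [-544, -445/36]ᵀ.
Determinant 544·(125077/127008) − 14² = 1348385/3969.
p = ((-544)·(125077/127008) − 14·(-445/36))/(1348385/3969) = -2878903/2696770; q = (544·(-445/36) − 14·(-544))/(1348385/3969) = 3538584/1348385.

q = 2.62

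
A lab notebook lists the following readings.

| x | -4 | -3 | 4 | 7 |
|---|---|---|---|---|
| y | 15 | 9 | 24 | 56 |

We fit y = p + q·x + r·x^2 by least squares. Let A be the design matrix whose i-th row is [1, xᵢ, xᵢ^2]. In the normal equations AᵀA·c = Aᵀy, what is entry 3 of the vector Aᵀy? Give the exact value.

3449

Entry 3 ↔ basis x^2, so (Aᵀy)_{3} = Σᵢ (x^2)·yᵢ = (16)·(15) + (9)·(9) + (16)·(24) + (49)·(56) = 3449.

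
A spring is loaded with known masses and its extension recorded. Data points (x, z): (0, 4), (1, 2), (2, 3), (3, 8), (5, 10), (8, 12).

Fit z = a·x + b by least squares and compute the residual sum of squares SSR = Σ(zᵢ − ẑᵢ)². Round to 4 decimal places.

From the data, Σx·x = 103, Σx = 19, Σ1 = 6.
And Σx·z = 178, Σz = 39.
Normal equations: [[103, 19]; [19, 6]]·[a, b]ᵀ = [178, 39]ᵀ.
det = 103·6 − 19² = 257.
a = (178·6 − 19·39)/257 = 327/257; b = (103·39 − 19·178)/257 = 635/257.
Residuals: 393/257, -448/257, -518/257, 440/257, 300/257, -167/257; SSR = 3638/257.

SSR = 14.1556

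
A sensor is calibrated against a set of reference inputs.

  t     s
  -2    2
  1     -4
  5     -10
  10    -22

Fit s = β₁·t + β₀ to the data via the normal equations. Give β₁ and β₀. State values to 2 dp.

Normal-equation sums: Σt·t = 130, Σt = 14, Σ1 = 4.
Right-hand side: Σt·s = -278, Σs = -34.
Normal equations: [[130, 14]; [14, 4]]·[β₁, β₀]ᵀ = [-278, -34]ᵀ.
Determinant 130·4 − 14² = 324.
β₁ = ((-278)·4 − 14·(-34))/324 = -53/27; β₀ = (130·(-34) − 14·(-278))/324 = -44/27.

β₁ = -1.96, β₀ = -1.63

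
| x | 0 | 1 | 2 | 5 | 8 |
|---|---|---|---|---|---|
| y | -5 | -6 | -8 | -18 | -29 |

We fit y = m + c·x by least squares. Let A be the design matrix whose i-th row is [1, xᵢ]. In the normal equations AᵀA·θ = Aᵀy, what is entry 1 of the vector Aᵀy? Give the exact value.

-66

Entry 1 ↔ basis 1, so (Aᵀy)_{1} = Σᵢ yᵢ = (1)·(-5) + (1)·(-6) + (1)·(-8) + (1)·(-18) + (1)·(-29) = -66.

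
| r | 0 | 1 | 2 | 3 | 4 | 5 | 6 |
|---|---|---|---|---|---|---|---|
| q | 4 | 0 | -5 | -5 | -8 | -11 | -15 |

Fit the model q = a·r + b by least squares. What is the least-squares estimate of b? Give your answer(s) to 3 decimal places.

The normal system XᵀX·[a, b]ᵀ = Xᵀq is [[91, 21]; [21, 7]]·[a, b]ᵀ = [-202, -40]ᵀ.
Eliminating b: 7·(row 1) − 21·(row 2) gives 196·a = 7·(-202) − 21·(-40) = -574, so a = -41/14.
Then b = ((-40) − 21·(-41/14))/7 = 43/14.

b = 3.071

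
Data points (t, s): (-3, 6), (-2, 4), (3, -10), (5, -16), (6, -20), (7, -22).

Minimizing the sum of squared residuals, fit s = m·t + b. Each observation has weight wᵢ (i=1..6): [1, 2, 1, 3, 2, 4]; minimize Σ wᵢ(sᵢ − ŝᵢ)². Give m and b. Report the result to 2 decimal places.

m = -2.87, b = -1.96

Setting ∂/∂m … = 0 gives: 369·m + 51·b = -1160;  51·m + 13·b = -172.
(Σwᵢ·t·t = 369, Σwᵢ·t = 51, Σwᵢ·1 = 13, Σwᵢ·t·s = -1160, Σwᵢ·s = -172.)
Δ = 369·13 − 51² = 2196.
m = ((-1160)·13 − 51·(-172))/2196 = -1577/549; b = (369·(-172) − 51·(-1160))/2196 = -359/183.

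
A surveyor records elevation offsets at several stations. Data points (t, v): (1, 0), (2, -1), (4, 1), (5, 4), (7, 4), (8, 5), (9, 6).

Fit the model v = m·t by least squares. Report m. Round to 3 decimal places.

Normal-equation sums: Σt·t = 240.
Moment sums: Σt·v = 144.
AᵀA·[m]ᵀ = Aᵀv becomes [[240]]·[m]ᵀ = [144]ᵀ.
m = 144/240 = 0.6.

m = 0.600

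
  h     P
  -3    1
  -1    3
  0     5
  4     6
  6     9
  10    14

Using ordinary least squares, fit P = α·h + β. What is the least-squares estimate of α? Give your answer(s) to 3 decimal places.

α = 0.927

Forming AᵀA = [[162, 16]; [16, 6]] and AᵀP = [212, 38]ᵀ gives AᵀA·[α, β]ᵀ = AᵀP.
Determinant 162·6 − 16² = 716.
α = (212·6 − 16·38)/716 = 166/179; β = (162·38 − 16·212)/716 = 691/179.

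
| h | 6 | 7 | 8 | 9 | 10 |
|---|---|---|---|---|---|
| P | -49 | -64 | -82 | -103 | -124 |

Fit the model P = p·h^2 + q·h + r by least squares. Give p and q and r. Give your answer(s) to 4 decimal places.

p = -1.0714, q = -1.7571, r = 0.3714

Sums needed: Σh^2·h^2 = 24354, Σh^2·h = 2800, Σh^2 = 330, Σh·h = 330, Σh = 40, Σ1 = 5.
Moment sums: Σh^2·P = -30891, Σh·P = -3565, ΣP = -422.
Normal equations: [[24354, 2800, 330]; [2800, 330, 40]; [330, 40, 5]]·[p, q, r]ᵀ = [-30891, -3565, -422]ᵀ.
Row-reducing yields p = -15/14, q = -123/70, r = 13/35.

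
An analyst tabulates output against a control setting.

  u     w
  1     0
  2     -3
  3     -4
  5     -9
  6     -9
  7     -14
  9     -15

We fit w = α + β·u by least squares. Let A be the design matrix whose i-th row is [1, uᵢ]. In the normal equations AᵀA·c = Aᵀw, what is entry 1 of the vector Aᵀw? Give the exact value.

Entry 1 ↔ basis 1, so (Aᵀw)_{1} = Σᵢ wᵢ = (1)·(0) + (1)·(-3) + (1)·(-4) + (1)·(-9) + (1)·(-9) + (1)·(-14) + (1)·(-15) = -54.

-54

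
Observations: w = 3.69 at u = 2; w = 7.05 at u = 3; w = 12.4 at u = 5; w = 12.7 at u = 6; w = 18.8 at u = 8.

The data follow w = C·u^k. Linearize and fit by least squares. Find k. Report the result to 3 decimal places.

Linearized form: ln w = k·ln u + ln C. From the 5 transformed points,
Σln u = 7.2724, Σ(ln u)² = 11.8122, Σln w = 11.2518, Σln u·ln w = 17.7574.
Normal system: [[11.8122, 7.2724]; [7.2724, 5]]·[k, ln C]ᵀ = [17.7574, 11.2518]ᵀ.
Solving (det = 6.1731): k = 1.12738, ln C = 0.61061.

k = 1.127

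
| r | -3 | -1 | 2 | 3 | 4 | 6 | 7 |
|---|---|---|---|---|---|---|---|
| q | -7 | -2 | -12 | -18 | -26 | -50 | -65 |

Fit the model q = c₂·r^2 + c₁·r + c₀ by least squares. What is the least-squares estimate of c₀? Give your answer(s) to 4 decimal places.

c₀ = -3.4592

Entries of MᵀM: Σr^2·r^2 = 4132, Σr^2·r = 630, Σr^2 = 124, Σr·r = 124, Σr = 18, Σ1 = 7.
And Σr^2·q = -5676, Σr·q = -914, Σq = -180.
Normal equations: [[4132, 630, 124]; [630, 124, 18]; [124, 18, 7]]·[c₂, c₁, c₀]ᵀ = [-5676, -914, -180]ᵀ.
Solving the 3×3 system (Gaussian elimination) gives c₂ = -30881/31267, c₁ = -57872/31267, c₀ = -108160/31267.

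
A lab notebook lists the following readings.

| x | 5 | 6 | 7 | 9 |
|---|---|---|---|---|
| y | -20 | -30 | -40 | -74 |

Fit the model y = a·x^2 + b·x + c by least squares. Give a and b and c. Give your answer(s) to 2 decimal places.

a = -1.59, b = 8.90, c = -25.11

Compute the Gram sums: Σx^2·x^2 = 10883, Σx^2·x = 1413, Σx^2 = 191, Σx·x = 191, Σx = 27, Σ1 = 4.
For Aᵀy: Σx^2·y = -9534, Σx·y = -1226, Σy = -164.
Normal equations: [[10883, 1413, 191]; [1413, 191, 27]; [191, 27, 4]]·[a, b, c]ᵀ = [-9534, -1226, -164]ᵀ.
Row-reducing yields a = -35/22, b = 89/10, c = -1381/55.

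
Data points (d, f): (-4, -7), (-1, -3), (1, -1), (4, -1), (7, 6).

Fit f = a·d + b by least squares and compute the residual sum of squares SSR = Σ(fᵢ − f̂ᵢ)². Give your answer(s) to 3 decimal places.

SSR = 9.060

The normal equations are: 83·a + 7·b = 68;  7·a + 5·b = -6.
(Σd·d = 83, Σd = 7, Σ1 = 5, Σd·f = 68, Σf = -6.)
det = 83·5 − 7² = 366.
a = (68·5 − 7·(-6))/366 = 191/183; b = (83·(-6) − 7·68)/366 = -487/183.
Residuals: -10/61, 43/61, 113/183, -460/183, 248/183; SSR = 1658/183.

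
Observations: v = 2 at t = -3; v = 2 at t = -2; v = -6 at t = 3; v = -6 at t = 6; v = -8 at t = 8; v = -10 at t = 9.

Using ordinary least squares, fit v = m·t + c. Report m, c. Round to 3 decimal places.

m = -0.981, c = -0.901

Entries of MᵀM: Σt·t = 203, Σt = 21, Σ1 = 6.
For Mᵀv: Σt·v = -218, Σv = -26.
det = 203·6 − 21² = 777.
m = ((-218)·6 − 21·(-26))/777 = -254/259; c = (203·(-26) − 21·(-218))/777 = -100/111.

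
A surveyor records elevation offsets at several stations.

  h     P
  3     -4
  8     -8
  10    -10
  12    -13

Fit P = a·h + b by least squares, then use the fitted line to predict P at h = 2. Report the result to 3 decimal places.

P̂ = -2.709

Compute the Gram sums: Σh·h = 317, Σh = 33, Σ1 = 4.
Moment sums: Σh·P = -332, ΣP = -35.
Eliminating b: 4·(row 1) − 33·(row 2) gives 179·a = 4·(-332) − 33·(-35) = -173, so a = -173/179.
Then b = ((-35) − 33·(-173/179))/4 = -139/179.
At h = 2: P̂ = (-173/179)·(2) + (-139/179)·(1) = -485/179.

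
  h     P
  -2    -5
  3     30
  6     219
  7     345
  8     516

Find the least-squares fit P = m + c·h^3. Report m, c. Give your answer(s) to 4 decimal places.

Entries of AᵀA: Σ1 = 5, Σh^3 = 1090, Σh^3·h^3 = 427242.
For AᵀP: ΣP = 1105, Σh^3·P = 430681.
Δ = 5·427242 − 1090² = 948110.
m = (1105·427242 − 1090·430681)/948110 = 266012/94811; c = (5·430681 − 1090·1105)/948110 = 189791/189622.

m = 2.8057, c = 1.0009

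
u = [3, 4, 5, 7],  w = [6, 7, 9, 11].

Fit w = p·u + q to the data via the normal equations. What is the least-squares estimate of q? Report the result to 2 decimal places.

q = 2.14

With design matrix A, AᵀA = [[99, 19]; [19, 4]] and Aᵀw = [168, 33]ᵀ.
det = 99·4 − 19² = 35.
p = (168·4 − 19·33)/35 = 9/7; q = (99·33 − 19·168)/35 = 15/7.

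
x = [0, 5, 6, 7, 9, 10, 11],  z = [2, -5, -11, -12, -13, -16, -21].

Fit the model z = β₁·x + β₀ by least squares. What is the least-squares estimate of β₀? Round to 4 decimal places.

β₀ = 2.5379

Setting ∂/∂β₁ … = 0 gives: 412·β₁ + 48·β₀ = -683;  48·β₁ + 7·β₀ = -76.
(Σx·x = 412, Σx = 48, Σ1 = 7, Σx·z = -683, Σz = -76.)
det = 412·7 − 48² = 580.
β₁ = ((-683)·7 − 48·(-76))/580 = -1133/580; β₀ = (412·(-76) − 48·(-683))/580 = 368/145.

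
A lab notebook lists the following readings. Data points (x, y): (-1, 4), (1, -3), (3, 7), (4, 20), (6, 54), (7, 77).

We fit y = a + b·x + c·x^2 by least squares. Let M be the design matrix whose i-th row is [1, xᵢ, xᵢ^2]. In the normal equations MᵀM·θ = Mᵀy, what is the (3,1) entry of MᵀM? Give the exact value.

112

Row 3 ↔ basis x^2, column 1 ↔ basis 1, so (MᵀM)_{3,1} = Σᵢ x^2 = (1)·(1) + (1)·(1) + (9)·(1) + (16)·(1) + (36)·(1) + (49)·(1) = 112.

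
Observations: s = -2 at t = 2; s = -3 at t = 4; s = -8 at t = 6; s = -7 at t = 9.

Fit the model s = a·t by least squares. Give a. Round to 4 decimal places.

Compute the Gram sums: Σt·t = 137.
For Mᵀs: Σt·s = -127.
Normal equations: [[137]]·[a]ᵀ = [-127]ᵀ.
a = (-127)/137 = -0.927007.

a = -0.9270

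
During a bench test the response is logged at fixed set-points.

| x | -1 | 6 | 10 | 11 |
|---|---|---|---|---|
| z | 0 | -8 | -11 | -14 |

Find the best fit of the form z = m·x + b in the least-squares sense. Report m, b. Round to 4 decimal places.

From the data, Σx·x = 258, Σx = 26, Σ1 = 4.
And Σx·z = -312, Σz = -33.
det = 258·4 − 26² = 356.
m = ((-312)·4 − 26·(-33))/356 = -195/178; b = (258·(-33) − 26·(-312))/356 = -201/178.

m = -1.0955, b = -1.1292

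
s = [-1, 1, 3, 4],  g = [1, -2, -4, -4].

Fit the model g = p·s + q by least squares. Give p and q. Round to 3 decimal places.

From the data, Σs·s = 27, Σs = 7, Σ1 = 4.
Right-hand side: Σs·g = -31, Σg = -9.
Normal equations: [[27, 7]; [7, 4]]·[p, q]ᵀ = [-31, -9]ᵀ.
det = 27·4 − 7² = 59.
p = ((-31)·4 − 7·(-9))/59 = -61/59; q = (27·(-9) − 7·(-31))/59 = -26/59.

p = -1.034, q = -0.441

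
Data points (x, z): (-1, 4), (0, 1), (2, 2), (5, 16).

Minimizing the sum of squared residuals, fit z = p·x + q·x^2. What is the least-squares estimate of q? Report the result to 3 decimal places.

The normal equations are: 30·p + 132·q = 80;  132·p + 642·q = 412.
(Σx·x = 30, Σx·x^2 = 132, Σx^2·x^2 = 642, Σx·z = 80, Σx^2·z = 412.)
Δ = 30·642 − 132² = 1836.
p = (80·642 − 132·412)/1836 = -28/17; q = (30·412 − 132·80)/1836 = 50/51.

q = 0.980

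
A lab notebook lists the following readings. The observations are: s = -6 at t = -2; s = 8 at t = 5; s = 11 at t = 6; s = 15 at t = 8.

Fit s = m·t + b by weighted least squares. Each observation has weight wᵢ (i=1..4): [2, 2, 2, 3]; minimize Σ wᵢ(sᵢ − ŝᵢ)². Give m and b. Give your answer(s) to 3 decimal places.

The normal equations are: 322·m + 42·b = 596;  42·m + 9·b = 71.
det = 322·9 − 42² = 1134.
m = (596·9 − 42·71)/1134 = 397/189; b = (322·71 − 42·596)/1134 = -155/81.

m = 2.101, b = -1.914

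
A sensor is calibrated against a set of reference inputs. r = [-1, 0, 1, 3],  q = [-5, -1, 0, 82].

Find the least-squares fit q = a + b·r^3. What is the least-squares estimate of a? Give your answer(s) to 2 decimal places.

a = -1.98

Forming MᵀM = [[4, 27]; [27, 731]] and Mᵀq = [76, 2219]ᵀ gives MᵀM·[a, b]ᵀ = Mᵀq.
Δ = 4·731 − 27² = 2195.
a = (76·731 − 27·2219)/2195 = -4357/2195; b = (4·2219 − 27·76)/2195 = 6824/2195.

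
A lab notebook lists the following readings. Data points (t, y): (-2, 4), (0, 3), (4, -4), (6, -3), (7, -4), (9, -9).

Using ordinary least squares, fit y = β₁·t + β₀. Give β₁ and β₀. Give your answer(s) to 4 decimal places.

β₁ = -1.1000, β₀ = 2.2333

The normal equations are: 186·β₁ + 24·β₀ = -151;  24·β₁ + 6·β₀ = -13.
(Σt·t = 186, Σt = 24, Σ1 = 6, Σt·y = -151, Σy = -13.)
Determinant 186·6 − 24² = 540.
β₁ = ((-151)·6 − 24·(-13))/540 = -11/10; β₀ = (186·(-13) − 24·(-151))/540 = 67/30.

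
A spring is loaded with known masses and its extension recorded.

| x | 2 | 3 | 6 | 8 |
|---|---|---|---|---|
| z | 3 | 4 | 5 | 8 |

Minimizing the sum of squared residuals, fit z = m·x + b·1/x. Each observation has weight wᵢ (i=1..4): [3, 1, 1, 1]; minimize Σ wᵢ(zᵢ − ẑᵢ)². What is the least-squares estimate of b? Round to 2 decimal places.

b = 2.50

Forming AᵀWA = [[121, 6]; [6, 521/576]] and AᵀWz = [124, 23/3]ᵀ gives AᵀWA·[m, b]ᵀ = AᵀWz.
det = 121·(521/576) − 6² = 42305/576.
m = (124·(521/576) − 6·(23/3))/(42305/576) = 38108/42305; b = (121·(23/3) − 6·124)/(42305/576) = 105792/42305.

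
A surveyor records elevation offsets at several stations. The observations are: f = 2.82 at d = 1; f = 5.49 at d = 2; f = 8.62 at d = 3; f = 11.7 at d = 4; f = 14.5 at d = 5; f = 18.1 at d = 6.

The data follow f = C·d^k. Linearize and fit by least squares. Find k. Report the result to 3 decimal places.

k = 1.038

Let Y = ln f. Fitting Y = k·ln d + ln C by least squares:
Σln d = 6.5793, Σ(ln d)² = 9.4099, Σln f = 12.9234, Σln d·ln f = 16.4493.
Normal system: [[9.4099, 6.5793]; [6.5793, 6]]·[k, ln C]ᵀ = [16.4493, 12.9234]ᵀ.
Δ = 9.4099·6 − (6.5793)² = 13.1729; k = (16.4493·6 − 6.5793·12.9234)/13.1729 = 1.03768, ln C = (9.4099·12.9234 − 6.5793·16.4493)/13.1729 = 1.01604.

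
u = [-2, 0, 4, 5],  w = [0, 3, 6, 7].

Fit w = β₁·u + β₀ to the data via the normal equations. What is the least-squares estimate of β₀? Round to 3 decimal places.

β₀ = 2.344

Forming AᵀA = [[45, 7]; [7, 4]] and Aᵀw = [59, 16]ᵀ gives AᵀA·[β₁, β₀]ᵀ = Aᵀw.
Eliminating β₀: 4·(row 1) − 7·(row 2) gives 131·β₁ = 4·59 − 7·16 = 124, so β₁ = 124/131.
Then β₀ = (16 − 7·(124/131))/4 = 307/131.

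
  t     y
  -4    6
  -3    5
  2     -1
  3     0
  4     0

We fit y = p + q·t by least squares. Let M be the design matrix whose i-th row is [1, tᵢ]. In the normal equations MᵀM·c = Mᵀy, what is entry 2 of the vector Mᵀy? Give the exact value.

-41

Entry 2 ↔ basis t, so (Mᵀy)_{2} = Σᵢ (t)·yᵢ = (-4)·(6) + (-3)·(5) + (2)·(-1) + (3)·(0) + (4)·(0) = -41.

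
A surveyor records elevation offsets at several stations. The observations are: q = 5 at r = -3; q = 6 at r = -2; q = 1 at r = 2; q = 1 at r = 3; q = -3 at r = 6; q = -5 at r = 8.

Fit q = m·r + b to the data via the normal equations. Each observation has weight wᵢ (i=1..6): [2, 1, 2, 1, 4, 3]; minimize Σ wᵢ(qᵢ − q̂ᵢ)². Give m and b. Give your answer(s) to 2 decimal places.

m = -0.97, b = 2.88

Setting ∂/∂m … = 0 gives: 375·m + 47·b = -227;  47·m + 13·b = -8.
(Σwᵢ·r·r = 375, Σwᵢ·r = 47, Σwᵢ·1 = 13, Σwᵢ·r·q = -227, Σwᵢ·q = -8.)
Eliminating b: 13·(row 1) − 47·(row 2) gives 2666·m = 13·(-227) − 47·(-8) = -2575, so m = -2575/2666.
Then b = ((-8) − 47·(-2575/2666))/13 = 7669/2666.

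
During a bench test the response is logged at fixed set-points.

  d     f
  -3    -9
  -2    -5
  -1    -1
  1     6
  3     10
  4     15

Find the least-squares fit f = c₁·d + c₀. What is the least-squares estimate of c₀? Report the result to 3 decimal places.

From the data, Σd·d = 40, Σd = 2, Σ1 = 6.
Moment sums: Σd·f = 134, Σf = 16.
Δ = 40·6 − 2² = 236.
c₁ = (134·6 − 2·16)/236 = 193/59; c₀ = (40·16 − 2·134)/236 = 93/59.

c₀ = 1.576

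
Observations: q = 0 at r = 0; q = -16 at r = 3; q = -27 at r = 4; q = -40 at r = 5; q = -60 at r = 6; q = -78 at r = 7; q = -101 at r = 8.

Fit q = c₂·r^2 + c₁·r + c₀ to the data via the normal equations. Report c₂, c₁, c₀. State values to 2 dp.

Compute the Gram sums: Σr^2·r^2 = 8755, Σr^2·r = 1287, Σr^2 = 199, Σr·r = 199, Σr = 33, Σ1 = 7.
Moment sums: Σr^2·q = -14022, Σr·q = -2070, Σq = -322.
So XᵀX·[c₂, c₁, c₀]ᵀ = Xᵀq: [[8755, 1287, 199]; [1287, 199, 33]; [199, 33, 7]]·[c₂, c₁, c₀]ᵀ = [-14022, -2070, -322]ᵀ.
Inverting the 3×3 Gram matrix, [c₂, c₁, c₀]ᵀ = [-32972/22449, -6826/7483, 176/3207]ᵀ.

c₂ = -1.47, c₁ = -0.91, c₀ = 0.05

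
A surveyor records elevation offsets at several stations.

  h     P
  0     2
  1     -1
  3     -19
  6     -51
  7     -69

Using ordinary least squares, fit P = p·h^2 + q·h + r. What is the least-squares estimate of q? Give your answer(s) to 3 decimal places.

The normal system AᵀA·[p, q, r]ᵀ = AᵀP is [[3779, 587, 95]; [587, 95, 17]; [95, 17, 5]]·[p, q, r]ᵀ = [-5389, -847, -138]ᵀ.
Inverting the 3×3 Gram matrix, [p, q, r]ᵀ = [-887/1038, -4247/1038, 1322/519]ᵀ.

q = -4.092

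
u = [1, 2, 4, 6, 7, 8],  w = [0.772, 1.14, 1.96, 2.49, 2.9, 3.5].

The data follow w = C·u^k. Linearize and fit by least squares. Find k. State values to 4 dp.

k = 0.7107

Taking logs, ln w = k·ln u + ln C, so regress ln w on ln u.
XᵀX = [[13.7233, 7.8966]; [7.8966, 6]], rhs = [7.3352, 3.7750]ᵀ  (here Σln u = 7.8966, Σ(ln u)² = 13.7233, Σln w = 3.7750, Σln u·ln w = 7.3352).
Slope k = (n·Σln u·ln w − Σln u·Σln w)/(n·Σ(ln u)² − (Σln u)²) = (6·7.3352 − 7.8966·3.7750)/19.9843 = 0.71066; ln C = (Σln w − k·Σln u)/n = -0.30613.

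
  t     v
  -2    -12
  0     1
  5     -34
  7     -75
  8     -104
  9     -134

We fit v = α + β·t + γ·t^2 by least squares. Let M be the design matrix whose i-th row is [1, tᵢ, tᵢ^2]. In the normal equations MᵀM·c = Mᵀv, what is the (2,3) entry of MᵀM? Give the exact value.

1701

Row 2 ↔ basis t, column 3 ↔ basis t^2, so (MᵀM)_{2,3} = Σᵢ (t)·(t^2) = (-2)·(4) + (0)·(0) + (5)·(25) + (7)·(49) + (8)·(64) + (9)·(81) = 1701.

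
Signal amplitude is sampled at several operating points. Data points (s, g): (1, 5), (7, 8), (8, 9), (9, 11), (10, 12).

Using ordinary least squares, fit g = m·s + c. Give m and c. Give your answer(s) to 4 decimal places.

Entries of AᵀA: Σs·s = 295, Σs = 35, Σ1 = 5.
And Σs·g = 352, Σg = 45.
Determinant 295·5 − 35² = 250.
m = (352·5 − 35·45)/250 = 37/50; c = (295·45 − 35·352)/250 = 191/50.

m = 0.7400, c = 3.8200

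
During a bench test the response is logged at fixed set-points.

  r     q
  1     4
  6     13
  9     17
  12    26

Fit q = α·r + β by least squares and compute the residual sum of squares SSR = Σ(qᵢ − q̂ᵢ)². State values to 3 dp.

SSR = 5.621

From the data, Σr·r = 262, Σr = 28, Σ1 = 4.
For Aᵀq: Σr·q = 547, Σq = 60.
Normal equations: [[262, 28]; [28, 4]]·[α, β]ᵀ = [547, 60]ᵀ.
Determinant 262·4 − 28² = 264.
α = (547·4 − 28·60)/264 = 127/66; β = (262·60 − 28·547)/264 = 101/66.
Residuals: 6/11, -5/66, -61/33, 91/66; SSR = 371/66.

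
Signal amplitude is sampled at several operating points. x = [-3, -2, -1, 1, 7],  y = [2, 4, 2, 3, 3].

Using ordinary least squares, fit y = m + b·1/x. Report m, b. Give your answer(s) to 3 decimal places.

Compute the Gram sums: Σ1 = 5, Σ1/x = -29/42, Σ1/x·1/x = 4201/1764.
Moment sums: Σy = 14, Σ1/x·y = -26/21.
So MᵀM·[m, b]ᵀ = Mᵀy: [[5, -29/42]; [-29/42, 4201/1764]]·[m, b]ᵀ = [14, -26/21]ᵀ.
Δ = 5·(4201/1764) − (-29/42)² = 5041/441.
m = (14·(4201/1764) − (-29/42)·(-26/21))/(5041/441) = 28653/10082; b = (5·(-26/21) − (-29/42)·14)/(5041/441) = 1533/5041.

m = 2.842, b = 0.304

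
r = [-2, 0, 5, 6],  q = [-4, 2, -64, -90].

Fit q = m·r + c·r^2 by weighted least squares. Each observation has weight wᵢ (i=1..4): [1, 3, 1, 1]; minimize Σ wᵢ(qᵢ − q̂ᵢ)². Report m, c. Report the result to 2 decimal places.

The normal system XᵀWX·[m, c]ᵀ = XᵀWq is [[65, 333]; [333, 1937]]·[m, c]ᵀ = [-852, -4856]ᵀ.
Eliminating c: 1937·(row 1) − 333·(row 2) gives 15016·m = 1937·(-852) − 333·(-4856) = -33276, so m = -8319/3754.
Then c = ((-4856) − 333·(-8319/3754))/1937 = -7981/3754.

m = -2.22, c = -2.13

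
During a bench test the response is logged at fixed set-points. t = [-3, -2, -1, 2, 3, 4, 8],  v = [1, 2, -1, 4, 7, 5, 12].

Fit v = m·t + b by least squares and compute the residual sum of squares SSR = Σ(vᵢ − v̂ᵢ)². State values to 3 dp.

The normal equations are: 107·m + 11·b = 139;  11·m + 7·b = 30.
Eliminating b: 7·(row 1) − 11·(row 2) gives 628·m = 7·139 − 11·30 = 643, so m = 643/628.
Then b = (30 − 11·(643/628))/7 = 1681/628.
Residuals: 219/157, 861/628, -833/314, -455/628, 393/314, -1113/628, 711/628; SSR = 10913/628.

SSR = 17.377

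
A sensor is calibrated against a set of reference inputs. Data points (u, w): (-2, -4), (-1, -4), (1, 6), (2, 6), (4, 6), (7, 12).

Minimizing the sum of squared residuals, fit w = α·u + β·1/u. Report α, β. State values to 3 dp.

From the data, Σu·u = 75, Σu·1/u = 6, Σ1/u·1/u = 2025/784.
Right-hand side: Σu·w = 138, Σ1/u·w = 255/14.
Normal equations: [[75, 6]; [6, 2025/784]]·[α, β]ᵀ = [138, 255/14]ᵀ.
Eliminating β: (2025/784)·(row 1) − 6·(row 2) gives (123651/784)·α = (2025/784)·138 − 6·(255/14) = 96885/392, so α = 21530/13739.
Then β = ((255/14) − 6·(21530/13739))/(2025/784) = 46872/13739.

α = 1.567, β = 3.412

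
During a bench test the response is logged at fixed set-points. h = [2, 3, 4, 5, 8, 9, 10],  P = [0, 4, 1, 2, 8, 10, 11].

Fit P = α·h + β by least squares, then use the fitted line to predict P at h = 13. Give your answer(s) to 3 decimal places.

P̂ = 14.748

Entries of MᵀM: Σh·h = 299, Σh = 41, Σ1 = 7.
For MᵀP: Σh·P = 290, ΣP = 36.
Normal equations: [[299, 41]; [41, 7]]·[α, β]ᵀ = [290, 36]ᵀ.
Eliminating β: 7·(row 1) − 41·(row 2) gives 412·α = 7·290 − 41·36 = 554, so α = 277/206.
Then β = (36 − 41·(277/206))/7 = -563/206.
At h = 13: P̂ = (277/206)·(13) + (-563/206)·(1) = 1519/103.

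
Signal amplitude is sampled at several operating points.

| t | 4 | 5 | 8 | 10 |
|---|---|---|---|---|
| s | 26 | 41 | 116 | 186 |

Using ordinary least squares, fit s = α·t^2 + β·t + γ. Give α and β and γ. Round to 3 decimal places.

Compute the Gram sums: Σt^2·t^2 = 14977, Σt^2·t = 1701, Σt^2 = 205, Σt·t = 205, Σt = 27, Σ1 = 4.
And Σt^2·s = 27465, Σt·s = 3097, Σs = 369.
MᵀM·[α, β, γ]ᵀ = Mᵀs becomes [[14977, 1701, 205]; [1701, 205, 27]; [205, 27, 4]]·[α, β, γ]ᵀ = [27465, 3097, 369]ᵀ.
Row-reducing yields α = 755/354, β = -365/118, γ = 677/177.

α = 2.133, β = -3.093, γ = 3.825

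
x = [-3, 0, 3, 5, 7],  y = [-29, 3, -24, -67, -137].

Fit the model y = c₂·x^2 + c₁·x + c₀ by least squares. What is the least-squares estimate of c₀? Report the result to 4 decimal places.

c₀ = 1.4570

From the data, Σx^2·x^2 = 3188, Σx^2·x = 468, Σx^2 = 92, Σx·x = 92, Σx = 12, Σ1 = 5.
And Σx^2·y = -8865, Σx·y = -1279, Σy = -254.
AᵀA·[c₂, c₁, c₀]ᵀ = Aᵀy becomes [[3188, 468, 92]; [468, 92, 12]; [92, 12, 5]]·[c₂, c₁, c₀]ᵀ = [-8865, -1279, -254]ᵀ.
Inverting the 3×3 Gram matrix, [c₂, c₁, c₀]ᵀ = [-31069/10434, 7339/6956, 7601/5217]ᵀ.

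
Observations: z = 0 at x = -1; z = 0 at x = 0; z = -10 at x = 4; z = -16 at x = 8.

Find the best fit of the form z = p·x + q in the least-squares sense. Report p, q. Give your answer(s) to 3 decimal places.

p = -1.901, q = -1.271

The normal equations are: 81·p + 11·q = -168;  11·p + 4·q = -26.
Eliminating q: 4·(row 1) − 11·(row 2) gives 203·p = 4·(-168) − 11·(-26) = -386, so p = -386/203.
Then q = ((-26) − 11·(-386/203))/4 = -258/203.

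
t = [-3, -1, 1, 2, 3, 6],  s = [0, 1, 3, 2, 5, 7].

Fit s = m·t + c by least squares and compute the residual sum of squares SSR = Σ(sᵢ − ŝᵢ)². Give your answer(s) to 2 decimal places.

SSR = 3.17

The normal equations are: 60·m + 8·c = 63;  8·m + 6·c = 18.
Eliminating c: 6·(row 1) − 8·(row 2) gives 296·m = 6·63 − 8·18 = 234, so m = 117/148.
Then c = (18 − 8·(117/148))/6 = 72/37.
Residuals: 63/148, -23/148, 39/148, -113/74, 101/148, 23/74; SSR = 469/148.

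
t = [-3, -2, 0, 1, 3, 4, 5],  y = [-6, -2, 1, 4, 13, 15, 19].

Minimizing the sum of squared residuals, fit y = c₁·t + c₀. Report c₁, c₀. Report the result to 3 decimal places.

Normal-equation sums: Σt·t = 64, Σt = 8, Σ1 = 7.
Moment sums: Σt·y = 220, Σy = 44.
XᵀX·[c₁, c₀]ᵀ = Xᵀy becomes [[64, 8]; [8, 7]]·[c₁, c₀]ᵀ = [220, 44]ᵀ.
Determinant 64·7 − 8² = 384.
c₁ = (220·7 − 8·44)/384 = 99/32; c₀ = (64·44 − 8·220)/384 = 11/4.

c₁ = 3.094, c₀ = 2.750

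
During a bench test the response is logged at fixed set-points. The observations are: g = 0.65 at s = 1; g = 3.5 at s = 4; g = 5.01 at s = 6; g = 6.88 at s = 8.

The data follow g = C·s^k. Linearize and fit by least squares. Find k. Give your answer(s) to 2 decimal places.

k = 1.14

Linearized form: ln g = k·ln s + ln C. From the 4 transformed points,
Over the data: Σln s = 5.2575, Σ(ln s)² = 9.4563, Σln g = 4.3620, Σln s·ln g = 8.6345.
Normal system: [[9.4563, 5.2575]; [5.2575, 4]]·[k, ln C]ᵀ = [8.6345, 4.3620]ᵀ.
Solving (det = 10.1839): k = 1.13949, ln C = -0.40720.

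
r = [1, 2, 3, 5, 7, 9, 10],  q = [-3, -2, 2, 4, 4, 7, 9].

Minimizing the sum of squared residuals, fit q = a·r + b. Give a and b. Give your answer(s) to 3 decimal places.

With design matrix M, MᵀM = [[269, 37]; [37, 7]] and Mᵀq = [200, 21]ᵀ.
Eliminating b: 7·(row 1) − 37·(row 2) gives 514·a = 7·200 − 37·21 = 623, so a = 623/514.
Then b = (21 − 37·(623/514))/7 = -1751/514.

a = 1.212, b = -3.407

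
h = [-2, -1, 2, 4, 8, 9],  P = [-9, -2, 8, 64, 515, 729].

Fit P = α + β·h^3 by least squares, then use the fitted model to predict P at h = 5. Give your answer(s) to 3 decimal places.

Compute the Gram sums: Σ1 = 6, Σh^3 = 1304, Σh^3·h^3 = 797810.
And ΣP = 1305, Σh^3·P = 799355.
Normal equations: [[6, 1304]; [1304, 797810]]·[α, β]ᵀ = [1305, 799355]ᵀ.
det = 6·797810 − 1304² = 3086444.
α = (1305·797810 − 1304·799355)/3086444 = -608435/1543222; β = (6·799355 − 1304·1305)/3086444 = 1547205/1543222.
At h = 5: P̂ = (-608435/1543222)·(1) + (1547205/1543222)·(125) = 96396095/771611.

P̂ = 124.928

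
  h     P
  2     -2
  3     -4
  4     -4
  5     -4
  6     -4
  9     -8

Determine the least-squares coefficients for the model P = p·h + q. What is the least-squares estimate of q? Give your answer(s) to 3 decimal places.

Sums needed: Σh·h = 171, Σh = 29, Σ1 = 6.
For MᵀP: Σh·P = -148, ΣP = -26.
Normal equations: [[171, 29]; [29, 6]]·[p, q]ᵀ = [-148, -26]ᵀ.
Eliminating q: 6·(row 1) − 29·(row 2) gives 185·p = 6·(-148) − 29·(-26) = -134, so p = -134/185.
Then q = ((-26) − 29·(-134/185))/6 = -154/185.

q = -0.832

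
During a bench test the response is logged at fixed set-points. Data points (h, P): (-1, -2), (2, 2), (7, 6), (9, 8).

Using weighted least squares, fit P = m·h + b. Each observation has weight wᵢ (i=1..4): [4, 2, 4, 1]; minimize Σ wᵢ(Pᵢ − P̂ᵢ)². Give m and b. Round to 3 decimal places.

Forming XᵀWX = [[289, 37]; [37, 11]] and XᵀWP = [256, 28]ᵀ gives XᵀWX·[m, b]ᵀ = XᵀWP.
Δ = 289·11 − 37² = 1810.
m = (256·11 − 37·28)/1810 = 178/181; b = (289·28 − 37·256)/1810 = -138/181.

m = 0.983, b = -0.762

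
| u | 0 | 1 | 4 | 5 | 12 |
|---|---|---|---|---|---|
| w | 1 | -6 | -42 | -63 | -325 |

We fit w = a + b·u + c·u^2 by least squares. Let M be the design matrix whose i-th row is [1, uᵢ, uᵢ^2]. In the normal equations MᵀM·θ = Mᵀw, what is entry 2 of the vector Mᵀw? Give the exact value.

Entry 2 ↔ basis u, so (Mᵀw)_{2} = Σᵢ (u)·wᵢ = (0)·(1) + (1)·(-6) + (4)·(-42) + (5)·(-63) + (12)·(-325) = -4389.

-4389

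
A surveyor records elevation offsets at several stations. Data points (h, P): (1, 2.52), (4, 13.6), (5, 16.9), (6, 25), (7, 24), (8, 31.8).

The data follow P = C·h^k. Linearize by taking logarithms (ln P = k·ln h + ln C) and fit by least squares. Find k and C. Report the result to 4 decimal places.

Let Y = ln P. Fitting Y = k·ln h + ln C by least squares:
XᵀX = [[15.8331, 8.8128]; [8.8128, 6]], rhs = [27.3141, 16.2180]ᵀ  (here Σln h = 8.8128, Σ(ln h)² = 15.8331, Σln P = 16.2180, Σln h·ln P = 27.3141).
Δ = 15.8331·6 − (8.8128)² = 17.3327; k = (27.3141·6 − 8.8128·16.2180)/17.3327 = 1.20915, ln C = (15.8331·16.2180 − 8.8128·27.3141)/17.3327 = 0.92700, so C = exp(0.92700) = 2.52693.

k = 1.2091, C = 2.5269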